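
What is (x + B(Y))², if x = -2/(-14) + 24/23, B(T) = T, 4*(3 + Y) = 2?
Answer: 178929/103684 ≈ 1.7257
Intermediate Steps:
Y = -5/2 (Y = -3 + (¼)*2 = -3 + ½ = -5/2 ≈ -2.5000)
x = 191/161 (x = -2*(-1/14) + 24*(1/23) = ⅐ + 24/23 = 191/161 ≈ 1.1863)
(x + B(Y))² = (191/161 - 5/2)² = (-423/322)² = 178929/103684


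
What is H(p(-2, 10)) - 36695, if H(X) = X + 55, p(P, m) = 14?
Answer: -36626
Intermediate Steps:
H(X) = 55 + X
H(p(-2, 10)) - 36695 = (55 + 14) - 36695 = 69 - 36695 = -36626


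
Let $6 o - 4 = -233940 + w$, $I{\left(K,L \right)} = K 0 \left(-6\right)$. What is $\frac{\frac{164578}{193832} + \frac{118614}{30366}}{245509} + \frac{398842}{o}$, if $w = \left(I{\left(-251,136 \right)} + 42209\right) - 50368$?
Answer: $- \frac{5881044162469529017}{594961654132459020} \approx -9.8848$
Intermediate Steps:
$I{\left(K,L \right)} = 0$ ($I{\left(K,L \right)} = 0 \left(-6\right) = 0$)
$w = -8159$ ($w = \left(0 + 42209\right) - 50368 = 42209 - 50368 = -8159$)
$o = - \frac{242095}{6}$ ($o = \frac{2}{3} + \frac{-233940 - 8159}{6} = \frac{2}{3} + \frac{1}{6} \left(-242099\right) = \frac{2}{3} - \frac{242099}{6} = - \frac{242095}{6} \approx -40349.0$)
$\frac{\frac{164578}{193832} + \frac{118614}{30366}}{245509} + \frac{398842}{o} = \frac{\frac{164578}{193832} + \frac{118614}{30366}}{245509} + \frac{398842}{- \frac{242095}{6}} = \left(164578 \cdot \frac{1}{193832} + 118614 \cdot \frac{1}{30366}\right) \frac{1}{245509} + 398842 \left(- \frac{6}{242095}\right) = \left(\frac{82289}{96916} + \frac{19769}{5061}\right) \frac{1}{245509} - \frac{2393052}{242095} = \frac{2332397033}{490491876} \cdot \frac{1}{245509} - \frac{2393052}{242095} = \frac{2332397033}{120420169984884} - \frac{2393052}{242095} = - \frac{5881044162469529017}{594961654132459020}$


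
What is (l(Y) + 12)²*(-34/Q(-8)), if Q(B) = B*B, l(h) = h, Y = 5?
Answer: -4913/32 ≈ -153.53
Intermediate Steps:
Q(B) = B²
(l(Y) + 12)²*(-34/Q(-8)) = (5 + 12)²*(-34/((-8)²)) = 17²*(-34/64) = 289*(-34*1/64) = 289*(-17/32) = -4913/32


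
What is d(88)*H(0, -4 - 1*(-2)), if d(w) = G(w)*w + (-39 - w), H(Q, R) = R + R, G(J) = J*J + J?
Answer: -2756356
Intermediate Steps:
G(J) = J + J² (G(J) = J² + J = J + J²)
H(Q, R) = 2*R
d(w) = -39 - w + w²*(1 + w) (d(w) = (w*(1 + w))*w + (-39 - w) = w²*(1 + w) + (-39 - w) = -39 - w + w²*(1 + w))
d(88)*H(0, -4 - 1*(-2)) = (-39 - 1*88 + 88²*(1 + 88))*(2*(-4 - 1*(-2))) = (-39 - 88 + 7744*89)*(2*(-4 + 2)) = (-39 - 88 + 689216)*(2*(-2)) = 689089*(-4) = -2756356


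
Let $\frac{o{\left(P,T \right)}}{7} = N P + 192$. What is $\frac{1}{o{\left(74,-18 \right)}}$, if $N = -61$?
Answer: $- \frac{1}{30254} \approx -3.3053 \cdot 10^{-5}$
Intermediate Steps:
$o{\left(P,T \right)} = 1344 - 427 P$ ($o{\left(P,T \right)} = 7 \left(- 61 P + 192\right) = 7 \left(192 - 61 P\right) = 1344 - 427 P$)
$\frac{1}{o{\left(74,-18 \right)}} = \frac{1}{1344 - 31598} = \frac{1}{-30254} = - \frac{1}{30254}$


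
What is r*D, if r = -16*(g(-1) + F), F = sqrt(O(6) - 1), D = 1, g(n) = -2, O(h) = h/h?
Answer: 32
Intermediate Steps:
O(h) = 1
F = 0 (F = sqrt(1 - 1) = sqrt(0) = 0)
r = 32 (r = -16*(-2 + 0) = -16*(-2) = 32)
r*D = 32*1 = 32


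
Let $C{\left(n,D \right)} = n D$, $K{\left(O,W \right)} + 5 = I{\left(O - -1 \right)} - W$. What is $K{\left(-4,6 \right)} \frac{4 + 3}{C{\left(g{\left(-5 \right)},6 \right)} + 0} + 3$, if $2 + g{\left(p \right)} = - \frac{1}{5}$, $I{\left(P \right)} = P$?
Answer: $\frac{344}{33} \approx 10.424$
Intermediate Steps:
$g{\left(p \right)} = - \frac{11}{5}$ ($g{\left(p \right)} = -2 - \frac{1}{5} = - \frac{11}{5}$)
$K{\left(O,W \right)} = -4 + O - W$ ($K{\left(O,W \right)} = -5 - \left(-1 + W - O\right) = -5 + \left(1 + O - W\right) = -4 + O - W$)
$C{\left(n,D \right)} = D n$
$K{\left(-4,6 \right)} \frac{4 + 3}{C{\left(g{\left(-5 \right)},6 \right)} + 0} + 3 = \left(-4 - 4 - 6\right) \frac{4 + 3}{6 \left(- \frac{11}{5}\right) + 0} + 3 = \left(-4 - 4 - 6\right) \frac{7}{- \frac{66}{5} + 0} + 3 = - 14 \frac{7}{- \frac{66}{5}} + 3 = - 14 \cdot 7 \left(- \frac{5}{66}\right) + 3 = \left(-14\right) \left(- \frac{35}{66}\right) + 3 = \frac{245}{33} + 3 = \frac{344}{33}$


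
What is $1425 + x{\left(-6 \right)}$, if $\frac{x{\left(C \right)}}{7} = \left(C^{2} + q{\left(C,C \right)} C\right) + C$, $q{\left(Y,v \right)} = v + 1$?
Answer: $1845$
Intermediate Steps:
$q{\left(Y,v \right)} = 1 + v$
$x{\left(C \right)} = 7 C + 7 C^{2} + 7 C \left(1 + C\right)$ ($x{\left(C \right)} = 7 \left(\left(C^{2} + \left(1 + C\right) C\right) + C\right) = 7 \left(\left(C^{2} + C \left(1 + C\right)\right) + C\right) = 7 \left(C + C^{2} + C \left(1 + C\right)\right) = 7 C + 7 C^{2} + 7 C \left(1 + C\right)$)
$1425 + x{\left(-6 \right)} = 1425 + 14 \left(-6\right) \left(1 - 6\right) = 1425 + 14 \left(-6\right) \left(-5\right) = 1425 + 420 = 1845$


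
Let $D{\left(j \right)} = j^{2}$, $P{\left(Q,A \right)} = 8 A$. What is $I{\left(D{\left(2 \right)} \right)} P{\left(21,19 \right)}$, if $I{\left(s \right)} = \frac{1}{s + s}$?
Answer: $19$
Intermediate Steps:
$I{\left(s \right)} = \frac{1}{2 s}$
$I{\left(D{\left(2 \right)} \right)} P{\left(21,19 \right)} = \frac{1}{2 \cdot 2^{2}} \cdot 8 \cdot 19 = \frac{1}{2 \cdot 4} \cdot 152 = \frac{1}{2} \cdot \frac{1}{4} \cdot 152 = \frac{1}{8} \cdot 152 = 19$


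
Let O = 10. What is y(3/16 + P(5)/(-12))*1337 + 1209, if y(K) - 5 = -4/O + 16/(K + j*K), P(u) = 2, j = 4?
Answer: 1063612/5 ≈ 2.1272e+5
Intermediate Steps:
y(K) = 23/5 + 16/(5*K) (y(K) = 5 + (-4/10 + 16/(K + 4*K)) = 5 + (-4*1/10 + 16/((5*K))) = 5 + (-2/5 + 16*(1/(5*K))) = 5 + (-2/5 + 16/(5*K)) = 23/5 + 16/(5*K))
y(3/16 + P(5)/(-12))*1337 + 1209 = ((16 + 23*(3/16 + 2/(-12)))/(5*(3/16 + 2/(-12))))*1337 + 1209 = ((16 + 23*(3*(1/16) + 2*(-1/12)))/(5*(3*(1/16) + 2*(-1/12))))*1337 + 1209 = ((16 + 23*(3/16 - 1/6))/(5*(3/16 - 1/6)))*1337 + 1209 = ((16 + 23*(1/48))/(5*(1/48)))*1337 + 1209 = ((1/5)*48*(16 + 23/48))*1337 + 1209 = ((1/5)*48*(791/48))*1337 + 1209 = (791/5)*1337 + 1209 = 1057567/5 + 1209 = 1063612/5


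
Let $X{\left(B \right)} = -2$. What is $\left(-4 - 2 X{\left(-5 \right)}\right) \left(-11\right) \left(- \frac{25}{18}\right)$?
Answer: $0$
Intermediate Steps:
$\left(-4 - 2 X{\left(-5 \right)}\right) \left(-11\right) \left(- \frac{25}{18}\right) = \left(-4 - -4\right) \left(-11\right) \left(- \frac{25}{18}\right) = \left(-4 + 4\right) \left(-11\right) \left(\left(-25\right) \frac{1}{18}\right) = 0 \left(-11\right) \left(- \frac{25}{18}\right) = 0 \left(- \frac{25}{18}\right) = 0$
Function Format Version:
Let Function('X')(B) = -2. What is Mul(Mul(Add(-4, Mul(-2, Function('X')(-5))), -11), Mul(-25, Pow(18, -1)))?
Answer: 0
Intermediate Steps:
Mul(Mul(Add(-4, Mul(-2, Function('X')(-5))), -11), Mul(-25, Pow(18, -1))) = Mul(Mul(Add(-4, Mul(-2, -2)), -11), Mul(-25, Pow(18, -1))) = Mul(Mul(Add(-4, 4), -11), Mul(-25, Rational(1, 18))) = Mul(Mul(0, -11), Rational(-25, 18)) = Mul(0, Rational(-25, 18)) = 0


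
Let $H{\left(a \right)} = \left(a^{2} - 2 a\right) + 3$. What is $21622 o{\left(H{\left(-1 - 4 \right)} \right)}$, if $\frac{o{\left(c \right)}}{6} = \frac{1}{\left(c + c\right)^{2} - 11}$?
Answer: $\frac{129732}{5765} \approx 22.503$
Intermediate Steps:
$H{\left(a \right)} = 3 + a^{2} - 2 a$
$o{\left(c \right)} = \frac{6}{-11 + 4 c^{2}}$ ($o{\left(c \right)} = \frac{6}{\left(c + c\right)^{2} - 11} = \frac{6}{\left(2 c\right)^{2} - 11} = \frac{6}{4 c^{2} - 11} = \frac{6}{-11 + 4 c^{2}}$)
$21622 o{\left(H{\left(-1 - 4 \right)} \right)} = 21622 \frac{6}{-11 + 4 \left(3 + \left(-1 - 4\right)^{2} - 2 \left(-1 - 4\right)\right)^{2}} = 21622 \frac{6}{-11 + 4 \left(3 + \left(-5\right)^{2} - -10\right)^{2}} = 21622 \frac{6}{-11 + 4 \left(3 + 25 + 10\right)^{2}} = 21622 \frac{6}{-11 + 4 \cdot 38^{2}} = 21622 \frac{6}{-11 + 4 \cdot 1444} = 21622 \frac{6}{-11 + 5776} = 21622 \cdot \frac{6}{5765} = \frac{129732}{5765}$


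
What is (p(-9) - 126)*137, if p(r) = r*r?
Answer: -6165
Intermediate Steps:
p(r) = r**2
(p(-9) - 126)*137 = ((-9)**2 - 126)*137 = (81 - 126)*137 = -45*137 = -6165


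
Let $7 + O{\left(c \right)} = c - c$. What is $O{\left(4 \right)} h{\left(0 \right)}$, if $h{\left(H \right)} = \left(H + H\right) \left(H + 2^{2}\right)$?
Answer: $0$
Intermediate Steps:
$O{\left(c \right)} = -7$ ($O{\left(c \right)} = -7 + \left(c - c\right) = -7 + 0 = -7$)
$h{\left(H \right)} = 2 H \left(4 + H\right)$ ($h{\left(H \right)} = 2 H \left(H + 4\right) = 2 H \left(4 + H\right)$)
$O{\left(4 \right)} h{\left(0 \right)} = - 7 \cdot 2 \cdot 0 \left(4 + 0\right) = - 7 \cdot 2 \cdot 0 \cdot 4 = \left(-7\right) 0 = 0$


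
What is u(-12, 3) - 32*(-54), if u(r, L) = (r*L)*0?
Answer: 1728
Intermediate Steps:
u(r, L) = 0 (u(r, L) = (L*r)*0 = 0)
u(-12, 3) - 32*(-54) = 0 - 32*(-54) = 0 + 1728 = 1728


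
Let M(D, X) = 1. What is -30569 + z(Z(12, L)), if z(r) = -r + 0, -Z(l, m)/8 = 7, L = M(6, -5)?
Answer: -30513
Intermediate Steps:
L = 1
Z(l, m) = -56 (Z(l, m) = -8*7 = -56)
z(r) = -r
-30569 + z(Z(12, L)) = -30569 - 1*(-56) = -30569 + 56 = -30513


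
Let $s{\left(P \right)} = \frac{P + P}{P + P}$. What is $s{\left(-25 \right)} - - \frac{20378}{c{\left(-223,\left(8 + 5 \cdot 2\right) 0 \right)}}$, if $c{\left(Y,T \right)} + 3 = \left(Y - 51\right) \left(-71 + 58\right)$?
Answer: $\frac{23937}{3559} \approx 6.7258$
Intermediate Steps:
$s{\left(P \right)} = 1$ ($s{\left(P \right)} = \frac{2 P}{2 P} = 2 P \frac{1}{2 P} = 1$)
$c{\left(Y,T \right)} = 660 - 13 Y$ ($c{\left(Y,T \right)} = -3 + \left(Y - 51\right) \left(-71 + 58\right) = -3 + \left(-51 + Y\right) \left(-13\right) = -3 - \left(-663 + 13 Y\right) = 660 - 13 Y$)
$s{\left(-25 \right)} - - \frac{20378}{c{\left(-223,\left(8 + 5 \cdot 2\right) 0 \right)}} = 1 - - \frac{20378}{660 - -2899} = 1 - - \frac{20378}{660 + 2899} = 1 - - \frac{20378}{3559} = 1 + \frac{20378}{3559} = \frac{23937}{3559}$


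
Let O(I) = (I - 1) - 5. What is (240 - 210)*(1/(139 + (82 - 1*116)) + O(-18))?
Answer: -5038/7 ≈ -719.71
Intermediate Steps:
O(I) = -6 + I (O(I) = (-1 + I) - 5 = -6 + I)
(240 - 210)*(1/(139 + (82 - 1*116)) + O(-18)) = (240 - 210)*(1/(139 + (82 - 1*116)) + (-6 - 18)) = 30*(1/(139 + (82 - 116)) - 24) = 30*(1/(139 - 34) - 24) = 30*(1/105 - 24) = 30*(-2519/105) = -5038/7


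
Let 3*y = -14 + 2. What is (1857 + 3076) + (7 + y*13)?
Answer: 4888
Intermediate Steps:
y = -4 (y = (-14 + 2)/3 = (⅓)*(-12) = -4)
(1857 + 3076) + (7 + y*13) = (1857 + 3076) + (7 - 4*13) = 4933 + (7 - 52) = 4933 - 45 = 4888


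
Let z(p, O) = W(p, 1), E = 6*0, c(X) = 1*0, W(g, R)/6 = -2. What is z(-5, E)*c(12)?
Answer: 0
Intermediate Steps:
W(g, R) = -12 (W(g, R) = 6*(-2) = -12)
c(X) = 0
E = 0
z(p, O) = -12
z(-5, E)*c(12) = -12*0 = 0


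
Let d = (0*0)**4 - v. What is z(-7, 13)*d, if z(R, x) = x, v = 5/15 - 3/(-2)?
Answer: -143/6 ≈ -23.833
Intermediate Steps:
v = 11/6 (v = 5*(1/15) - 3*(-1/2) = 1/3 + 3/2 = 11/6 ≈ 1.8333)
d = -11/6 (d = (0*0)**4 - 1*11/6 = 0**4 - 11/6 = 0 - 11/6 = -11/6 ≈ -1.8333)
z(-7, 13)*d = 13*(-11/6) = -143/6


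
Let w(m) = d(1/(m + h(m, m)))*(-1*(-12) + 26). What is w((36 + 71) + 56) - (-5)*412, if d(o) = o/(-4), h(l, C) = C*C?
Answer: 110135821/53464 ≈ 2060.0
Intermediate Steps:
h(l, C) = C**2
d(o) = -o/4 (d(o) = o*(-1/4) = -o/4)
w(m) = -19/(2*(m + m**2)) (w(m) = (-1/(4*(m + m**2)))*(-1*(-12) + 26) = (-1/(4*(m + m**2)))*(12 + 26) = -1/(4*(m + m**2))*38 = -19/(2*(m + m**2)))
w((36 + 71) + 56) - (-5)*412 = -19/(2*((36 + 71) + 56)*(1 + ((36 + 71) + 56))) - (-5)*412 = -19/(2*(107 + 56)*(1 + (107 + 56))) - 1*(-2060) = -19/2/(163*(1 + 163)) + 2060 = -19/2*1/163/164 + 2060 = -19/2*1/163*1/164 + 2060 = -19/53464 + 2060 = 110135821/53464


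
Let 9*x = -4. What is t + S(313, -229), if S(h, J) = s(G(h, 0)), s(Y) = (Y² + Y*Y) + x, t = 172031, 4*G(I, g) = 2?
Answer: 3096559/18 ≈ 1.7203e+5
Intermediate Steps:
x = -4/9 (x = (⅑)*(-4) = -4/9 ≈ -0.44444)
G(I, g) = ½ (G(I, g) = (¼)*2 = ½)
s(Y) = -4/9 + 2*Y² (s(Y) = (Y² + Y*Y) - 4/9 = (Y² + Y²) - 4/9 = 2*Y² - 4/9 = -4/9 + 2*Y²)
S(h, J) = 1/18 (S(h, J) = -4/9 + 2*(½)² = -4/9 + 2*(¼) = -4/9 + ½ = 1/18)
t + S(313, -229) = 172031 + 1/18 = 3096559/18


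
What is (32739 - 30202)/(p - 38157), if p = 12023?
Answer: -2537/26134 ≈ -0.097077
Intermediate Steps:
(32739 - 30202)/(p - 38157) = (32739 - 30202)/(12023 - 38157) = 2537/(-26134) = 2537*(-1/26134) = -2537/26134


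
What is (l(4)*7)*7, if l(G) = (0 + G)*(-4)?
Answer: -784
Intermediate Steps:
l(G) = -4*G (l(G) = G*(-4) = -4*G)
(l(4)*7)*7 = (-4*4*7)*7 = -16*7*7 = -112*7 = -784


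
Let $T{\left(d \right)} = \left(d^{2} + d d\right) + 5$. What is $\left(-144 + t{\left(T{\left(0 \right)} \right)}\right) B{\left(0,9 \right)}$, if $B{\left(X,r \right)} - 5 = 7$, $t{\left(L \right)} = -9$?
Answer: $-1836$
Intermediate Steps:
$T{\left(d \right)} = 5 + 2 d^{2}$ ($T{\left(d \right)} = \left(d^{2} + d^{2}\right) + 5 = 2 d^{2} + 5 = 5 + 2 d^{2}$)
$B{\left(X,r \right)} = 12$ ($B{\left(X,r \right)} = 5 + 7 = 12$)
$\left(-144 + t{\left(T{\left(0 \right)} \right)}\right) B{\left(0,9 \right)} = \left(-144 - 9\right) 12 = \left(-153\right) 12 = -1836$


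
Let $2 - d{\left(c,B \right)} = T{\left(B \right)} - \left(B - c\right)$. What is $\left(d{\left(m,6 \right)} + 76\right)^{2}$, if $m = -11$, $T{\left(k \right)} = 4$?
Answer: $8281$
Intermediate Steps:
$d{\left(c,B \right)} = -2 + B - c$ ($d{\left(c,B \right)} = 2 - \left(4 - \left(B - c\right)\right) = 2 - \left(4 + c - B\right) = -2 + B - c$)
$\left(d{\left(m,6 \right)} + 76\right)^{2} = \left(\left(-2 + 6 - -11\right) + 76\right)^{2} = \left(\left(-2 + 6 + 11\right) + 76\right)^{2} = \left(15 + 76\right)^{2} = 91^{2} = 8281$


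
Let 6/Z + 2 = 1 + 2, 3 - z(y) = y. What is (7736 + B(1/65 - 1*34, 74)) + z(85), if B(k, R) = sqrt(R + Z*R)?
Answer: 7654 + sqrt(518) ≈ 7676.8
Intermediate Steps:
z(y) = 3 - y
Z = 6 (Z = 6/(-2 + (1 + 2)) = 6/(-2 + 3) = 6/1 = 6*1 = 6)
B(k, R) = sqrt(7)*sqrt(R) (B(k, R) = sqrt(R + 6*R) = sqrt(7*R) = sqrt(7)*sqrt(R))
(7736 + B(1/65 - 1*34, 74)) + z(85) = (7736 + sqrt(7)*sqrt(74)) + (3 - 1*85) = (7736 + sqrt(518)) + (3 - 85) = (7736 + sqrt(518)) - 82 = 7654 + sqrt(518)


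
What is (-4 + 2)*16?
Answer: -32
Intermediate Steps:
(-4 + 2)*16 = -2*16 = -32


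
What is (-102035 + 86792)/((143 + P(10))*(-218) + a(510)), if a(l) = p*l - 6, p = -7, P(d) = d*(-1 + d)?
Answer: 15243/54370 ≈ 0.28036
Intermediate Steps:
a(l) = -6 - 7*l (a(l) = -7*l - 6 = -6 - 7*l)
(-102035 + 86792)/((143 + P(10))*(-218) + a(510)) = (-102035 + 86792)/((143 + 10*(-1 + 10))*(-218) + (-6 - 7*510)) = -15243/((143 + 10*9)*(-218) + (-6 - 3570)) = -15243/((143 + 90)*(-218) - 3576) = -15243/(233*(-218) - 3576) = -15243/(-50794 - 3576) = -15243/(-54370) = -15243*(-1/54370) = 15243/54370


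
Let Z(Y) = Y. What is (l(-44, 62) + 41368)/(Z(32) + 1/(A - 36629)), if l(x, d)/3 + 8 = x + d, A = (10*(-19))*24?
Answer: 1705142222/1318047 ≈ 1293.7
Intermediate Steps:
A = -4560 (A = -190*24 = -4560)
l(x, d) = -24 + 3*d + 3*x (l(x, d) = -24 + 3*(x + d) = -24 + 3*(d + x) = -24 + (3*d + 3*x) = -24 + 3*d + 3*x)
(l(-44, 62) + 41368)/(Z(32) + 1/(A - 36629)) = ((-24 + 3*62 + 3*(-44)) + 41368)/(32 + 1/(-4560 - 36629)) = ((-24 + 186 - 132) + 41368)/(32 + 1/(-41189)) = (30 + 41368)/(32 - 1/41189) = 41398/(1318047/41189) = 41398*(41189/1318047) = 1705142222/1318047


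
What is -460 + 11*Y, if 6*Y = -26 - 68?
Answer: -1897/3 ≈ -632.33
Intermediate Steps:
Y = -47/3 (Y = (-26 - 68)/6 = (1/6)*(-94) = -47/3 ≈ -15.667)
-460 + 11*Y = -460 + 11*(-47/3) = -460 - 517/3 = -1897/3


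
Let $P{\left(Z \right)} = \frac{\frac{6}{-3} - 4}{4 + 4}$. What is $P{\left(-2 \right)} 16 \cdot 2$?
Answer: $-24$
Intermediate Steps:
$P{\left(Z \right)} = - \frac{3}{4}$ ($P{\left(Z \right)} = \frac{6 \left(- \frac{1}{3}\right) - 4}{8} = \left(-2 - 4\right) \frac{1}{8} = \left(-6\right) \frac{1}{8} = - \frac{3}{4}$)
$P{\left(-2 \right)} 16 \cdot 2 = \left(- \frac{3}{4}\right) 16 \cdot 2 = \left(-12\right) 2 = -24$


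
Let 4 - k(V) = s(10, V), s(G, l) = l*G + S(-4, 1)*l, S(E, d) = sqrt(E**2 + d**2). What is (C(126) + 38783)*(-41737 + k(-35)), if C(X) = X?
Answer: -1610171147 + 1361815*sqrt(17) ≈ -1.6046e+9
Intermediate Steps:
s(G, l) = G*l + l*sqrt(17) (s(G, l) = l*G + sqrt((-4)**2 + 1**2)*l = G*l + sqrt(16 + 1)*l = G*l + sqrt(17)*l = G*l + l*sqrt(17))
k(V) = 4 - V*(10 + sqrt(17))
(C(126) + 38783)*(-41737 + k(-35)) = (126 + 38783)*(-41737 + (4 - 1*(-35)*(10 + sqrt(17)))) = 38909*(-41737 + (4 + (350 + 35*sqrt(17)))) = 38909*(-41737 + (354 + 35*sqrt(17))) = 38909*(-41383 + 35*sqrt(17)) = -1610171147 + 1361815*sqrt(17)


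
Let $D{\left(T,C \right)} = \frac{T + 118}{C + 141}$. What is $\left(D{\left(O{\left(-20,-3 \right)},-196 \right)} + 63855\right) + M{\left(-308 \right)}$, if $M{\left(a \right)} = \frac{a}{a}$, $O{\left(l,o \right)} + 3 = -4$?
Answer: $\frac{3511969}{55} \approx 63854.0$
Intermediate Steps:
$O{\left(l,o \right)} = -7$ ($O{\left(l,o \right)} = -3 - 4 = -7$)
$M{\left(a \right)} = 1$
$D{\left(T,C \right)} = \frac{118 + T}{141 + C}$
$\left(D{\left(O{\left(-20,-3 \right)},-196 \right)} + 63855\right) + M{\left(-308 \right)} = \left(\frac{118 - 7}{141 - 196} + 63855\right) + 1 = \left(\frac{1}{-55} \cdot 111 + 63855\right) + 1 = \left(\left(- \frac{1}{55}\right) 111 + 63855\right) + 1 = \left(- \frac{111}{55} + 63855\right) + 1 = \frac{3511914}{55} + 1 = \frac{3511969}{55}$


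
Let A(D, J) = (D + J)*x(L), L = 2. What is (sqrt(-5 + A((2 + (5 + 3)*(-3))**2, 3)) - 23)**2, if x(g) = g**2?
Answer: (23 - sqrt(1943))**2 ≈ 444.34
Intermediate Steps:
A(D, J) = 4*D + 4*J (A(D, J) = (D + J)*2**2 = (D + J)*4 = 4*D + 4*J)
(sqrt(-5 + A((2 + (5 + 3)*(-3))**2, 3)) - 23)**2 = (sqrt(-5 + (4*(2 + (5 + 3)*(-3))**2 + 4*3)) - 23)**2 = (sqrt(-5 + (4*(2 + 8*(-3))**2 + 12)) - 23)**2 = (sqrt(-5 + (4*(2 - 24)**2 + 12)) - 23)**2 = (sqrt(-5 + (4*(-22)**2 + 12)) - 23)**2 = (sqrt(-5 + (4*484 + 12)) - 23)**2 = (sqrt(-5 + (1936 + 12)) - 23)**2 = (sqrt(-5 + 1948) - 23)**2 = (sqrt(1943) - 23)**2 = (-23 + sqrt(1943))**2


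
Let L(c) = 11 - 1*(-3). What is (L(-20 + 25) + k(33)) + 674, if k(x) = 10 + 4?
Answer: 702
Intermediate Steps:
k(x) = 14
L(c) = 14 (L(c) = 11 + 3 = 14)
(L(-20 + 25) + k(33)) + 674 = (14 + 14) + 674 = 28 + 674 = 702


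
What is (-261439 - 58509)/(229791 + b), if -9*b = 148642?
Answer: -2879532/1919477 ≈ -1.5002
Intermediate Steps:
b = -148642/9 (b = -⅑*148642 = -148642/9 ≈ -16516.)
(-261439 - 58509)/(229791 + b) = (-261439 - 58509)/(229791 - 148642/9) = -319948/1919477/9 = -319948*9/1919477 = -2879532/1919477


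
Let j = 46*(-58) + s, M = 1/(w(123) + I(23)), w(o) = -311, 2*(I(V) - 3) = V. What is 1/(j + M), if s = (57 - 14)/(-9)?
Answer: -5337/14264633 ≈ -0.00037414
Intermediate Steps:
I(V) = 3 + V/2
M = -2/593 (M = 1/(-311 + (3 + (1/2)*23)) = 1/(-311 + (3 + 23/2)) = 1/(-311 + 29/2) = 1/(-593/2) = -2/593 ≈ -0.0033727)
s = -43/9 (s = 43*(-1/9) = -43/9 ≈ -4.7778)
j = -24055/9 (j = 46*(-58) - 43/9 = -2668 - 43/9 = -24055/9 ≈ -2672.8)
1/(j + M) = 1/(-24055/9 - 2/593) = 1/(-14264633/5337) = -5337/14264633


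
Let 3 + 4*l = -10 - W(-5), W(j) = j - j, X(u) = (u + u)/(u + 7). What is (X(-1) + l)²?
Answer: 1849/144 ≈ 12.840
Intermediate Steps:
X(u) = 2*u/(7 + u) (X(u) = (2*u)/(7 + u) = 2*u/(7 + u))
W(j) = 0
l = -13/4 (l = -¾ + (-10 - 1*0)/4 = -¾ + (-10 + 0)/4 = -¾ + (¼)*(-10) = -¾ - 5/2 = -13/4 ≈ -3.2500)
(X(-1) + l)² = (2*(-1)/(7 - 1) - 13/4)² = (2*(-1)/6 - 13/4)² = (2*(-1)*(⅙) - 13/4)² = (-⅓ - 13/4)² = (-43/12)² = 1849/144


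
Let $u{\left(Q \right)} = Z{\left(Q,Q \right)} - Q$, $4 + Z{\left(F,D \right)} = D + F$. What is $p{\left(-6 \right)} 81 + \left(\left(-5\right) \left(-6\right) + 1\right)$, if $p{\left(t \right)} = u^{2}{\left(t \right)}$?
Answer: $8131$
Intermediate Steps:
$Z{\left(F,D \right)} = -4 + D + F$ ($Z{\left(F,D \right)} = -4 + \left(D + F\right) = -4 + D + F$)
$u{\left(Q \right)} = -4 + Q$ ($u{\left(Q \right)} = \left(-4 + Q + Q\right) - Q = \left(-4 + 2 Q\right) - Q = -4 + Q$)
$p{\left(t \right)} = \left(-4 + t\right)^{2}$
$p{\left(-6 \right)} 81 + \left(\left(-5\right) \left(-6\right) + 1\right) = \left(-4 - 6\right)^{2} \cdot 81 + \left(\left(-5\right) \left(-6\right) + 1\right) = \left(-10\right)^{2} \cdot 81 + \left(30 + 1\right) = 100 \cdot 81 + 31 = 8100 + 31 = 8131$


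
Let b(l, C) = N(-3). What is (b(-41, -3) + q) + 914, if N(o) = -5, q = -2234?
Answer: -1325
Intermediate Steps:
b(l, C) = -5
(b(-41, -3) + q) + 914 = (-5 - 2234) + 914 = -2239 + 914 = -1325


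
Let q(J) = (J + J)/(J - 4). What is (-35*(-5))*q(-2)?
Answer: 350/3 ≈ 116.67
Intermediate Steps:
q(J) = 2*J/(-4 + J) (q(J) = (2*J)/(-4 + J) = 2*J/(-4 + J))
(-35*(-5))*q(-2) = (-35*(-5))*(2*(-2)/(-4 - 2)) = 175*(2*(-2)/(-6)) = 175*(2*(-2)*(-⅙)) = 175*(⅔) = 350/3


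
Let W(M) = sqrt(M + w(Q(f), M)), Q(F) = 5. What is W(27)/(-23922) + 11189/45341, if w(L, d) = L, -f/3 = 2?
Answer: 11189/45341 - 2*sqrt(2)/11961 ≈ 0.24654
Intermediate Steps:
f = -6 (f = -3*2 = -6)
W(M) = sqrt(5 + M) (W(M) = sqrt(M + 5) = sqrt(5 + M))
W(27)/(-23922) + 11189/45341 = sqrt(5 + 27)/(-23922) + 11189/45341 = sqrt(32)*(-1/23922) + 11189*(1/45341) = (4*sqrt(2))*(-1/23922) + 11189/45341 = -2*sqrt(2)/11961 + 11189/45341 = 11189/45341 - 2*sqrt(2)/11961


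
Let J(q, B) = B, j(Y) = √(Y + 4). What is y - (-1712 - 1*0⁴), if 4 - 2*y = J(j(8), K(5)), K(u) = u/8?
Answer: 27419/16 ≈ 1713.7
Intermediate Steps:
K(u) = u/8 (K(u) = u*(⅛) = u/8)
j(Y) = √(4 + Y)
y = 27/16 (y = 2 - 5/16 = 27/16 ≈ 1.6875)
y - (-1712 - 1*0⁴) = 27/16 - (-1712 - 1*0⁴) = 27/16 - (-1712 - 1*0) = 27/16 - (-1712 + 0) = 27/16 - 1*(-1712) = 27/16 + 1712 = 27419/16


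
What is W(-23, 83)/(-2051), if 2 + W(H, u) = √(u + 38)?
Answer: -9/2051 ≈ -0.0043881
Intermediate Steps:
W(H, u) = -2 + √(38 + u) (W(H, u) = -2 + √(u + 38) = -2 + √(38 + u))
W(-23, 83)/(-2051) = (-2 + √(38 + 83))/(-2051) = (-2 + √121)*(-1/2051) = (-2 + 11)*(-1/2051) = 9*(-1/2051) = -9/2051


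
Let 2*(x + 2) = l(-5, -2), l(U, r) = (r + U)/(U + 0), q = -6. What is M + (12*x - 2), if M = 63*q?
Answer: -1978/5 ≈ -395.60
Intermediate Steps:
M = -378 (M = 63*(-6) = -378)
l(U, r) = (U + r)/U
x = -13/10 (x = -2 + ((-5 - 2)/(-5))/2 = -2 + (-⅕*(-7))/2 = -2 + (½)*(7/5) = -2 + 7/10 = -13/10 ≈ -1.3000)
M + (12*x - 2) = -378 + (12*(-13/10) - 2) = -378 + (-78/5 - 2) = -378 - 88/5 = -1978/5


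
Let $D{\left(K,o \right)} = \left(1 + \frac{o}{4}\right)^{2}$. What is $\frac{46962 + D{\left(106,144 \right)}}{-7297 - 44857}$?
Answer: $- \frac{48331}{52154} \approx -0.9267$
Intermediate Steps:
$D{\left(K,o \right)} = \left(1 + \frac{o}{4}\right)^{2}$ ($D{\left(K,o \right)} = \left(1 + o \frac{1}{4}\right)^{2} = \left(1 + \frac{o}{4}\right)^{2}$)
$\frac{46962 + D{\left(106,144 \right)}}{-7297 - 44857} = \frac{46962 + \frac{\left(4 + 144\right)^{2}}{16}}{-7297 - 44857} = \frac{46962 + \frac{148^{2}}{16}}{-52154} = \left(46962 + \frac{1}{16} \cdot 21904\right) \left(- \frac{1}{52154}\right) = \left(46962 + 1369\right) \left(- \frac{1}{52154}\right) = 48331 \left(- \frac{1}{52154}\right) = - \frac{48331}{52154}$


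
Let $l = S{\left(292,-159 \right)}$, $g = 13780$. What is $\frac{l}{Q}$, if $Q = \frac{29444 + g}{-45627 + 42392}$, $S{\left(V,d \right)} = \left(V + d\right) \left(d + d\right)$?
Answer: $\frac{22803515}{7204} \approx 3165.4$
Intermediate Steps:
$S{\left(V,d \right)} = 2 d \left(V + d\right)$ ($S{\left(V,d \right)} = \left(V + d\right) 2 d = 2 d \left(V + d\right)$)
$l = -42294$ ($l = 2 \left(-159\right) \left(292 - 159\right) = 2 \left(-159\right) 133 = -42294$)
$Q = - \frac{43224}{3235}$ ($Q = \frac{29444 + 13780}{-45627 + 42392} = \frac{43224}{-3235} = 43224 \left(- \frac{1}{3235}\right) = - \frac{43224}{3235} \approx -13.361$)
$\frac{l}{Q} = - \frac{42294}{- \frac{43224}{3235}} = \left(-42294\right) \left(- \frac{3235}{43224}\right) = \frac{22803515}{7204}$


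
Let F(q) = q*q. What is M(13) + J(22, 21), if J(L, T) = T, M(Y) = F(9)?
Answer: 102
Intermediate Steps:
F(q) = q**2
M(Y) = 81 (M(Y) = 9**2 = 81)
M(13) + J(22, 21) = 81 + 21 = 102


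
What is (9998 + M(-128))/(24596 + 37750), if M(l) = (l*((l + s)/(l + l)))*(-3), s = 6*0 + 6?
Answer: 10181/62346 ≈ 0.16330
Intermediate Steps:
s = 6 (s = 0 + 6 = 6)
M(l) = -9 - 3*l/2 (M(l) = (l*((l + 6)/(l + l)))*(-3) = (l*((6 + l)/((2*l))))*(-3) = (l*((6 + l)*(1/(2*l))))*(-3) = (l*((6 + l)/(2*l)))*(-3) = (3 + l/2)*(-3) = -9 - 3*l/2)
(9998 + M(-128))/(24596 + 37750) = (9998 + (-9 - 3/2*(-128)))/(24596 + 37750) = (9998 + (-9 + 192))/62346 = (9998 + 183)*(1/62346) = 10181*(1/62346) = 10181/62346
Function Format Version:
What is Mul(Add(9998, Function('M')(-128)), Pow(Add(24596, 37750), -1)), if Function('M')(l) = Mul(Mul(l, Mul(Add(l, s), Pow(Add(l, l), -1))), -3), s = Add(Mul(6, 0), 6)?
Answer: Rational(10181, 62346) ≈ 0.16330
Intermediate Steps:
s = 6 (s = Add(0, 6) = 6)
Function('M')(l) = Add(-9, Mul(Rational(-3, 2), l)) (Function('M')(l) = Mul(Mul(l, Mul(Add(l, 6), Pow(Add(l, l), -1))), -3) = Mul(Mul(l, Mul(Add(6, l), Pow(Mul(2, l), -1))), -3) = Mul(Mul(l, Mul(Add(6, l), Mul(Rational(1, 2), Pow(l, -1)))), -3) = Mul(Mul(l, Mul(Rational(1, 2), Pow(l, -1), Add(6, l))), -3) = Mul(Add(3, Mul(Rational(1, 2), l)), -3) = Add(-9, Mul(Rational(-3, 2), l)))
Mul(Add(9998, Function('M')(-128)), Pow(Add(24596, 37750), -1)) = Mul(Add(9998, Add(-9, Mul(Rational(-3, 2), -128))), Pow(Add(24596, 37750), -1)) = Mul(Add(9998, Add(-9, 192)), Pow(62346, -1)) = Mul(Add(9998, 183), Rational(1, 62346)) = Mul(10181, Rational(1, 62346)) = Rational(10181, 62346)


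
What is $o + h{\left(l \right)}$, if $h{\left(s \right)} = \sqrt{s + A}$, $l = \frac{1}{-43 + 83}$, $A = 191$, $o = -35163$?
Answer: $-35163 + \frac{3 \sqrt{8490}}{20} \approx -35149.0$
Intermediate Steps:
$l = \frac{1}{40} \approx 0.025$
$h{\left(s \right)} = \sqrt{191 + s}$ ($h{\left(s \right)} = \sqrt{s + 191} = \sqrt{191 + s}$)
$o + h{\left(l \right)} = -35163 + \sqrt{191 + \frac{1}{40}} = -35163 + \sqrt{\frac{7641}{40}} = -35163 + \frac{3 \sqrt{8490}}{20}$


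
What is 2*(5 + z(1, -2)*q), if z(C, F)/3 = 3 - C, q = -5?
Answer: -50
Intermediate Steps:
z(C, F) = 9 - 3*C (z(C, F) = 3*(3 - C) = 9 - 3*C)
2*(5 + z(1, -2)*q) = 2*(5 + (9 - 3*1)*(-5)) = 2*(5 + (9 - 3)*(-5)) = 2*(5 + 6*(-5)) = 2*(5 - 30) = 2*(-25) = -50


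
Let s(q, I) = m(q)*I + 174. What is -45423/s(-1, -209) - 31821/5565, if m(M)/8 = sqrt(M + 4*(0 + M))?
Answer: -81623058341/12992601790 - 18986814*I*sqrt(5)/3502049 ≈ -6.2823 - 12.123*I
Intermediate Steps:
m(M) = 8*sqrt(5)*sqrt(M) (m(M) = 8*sqrt(M + 4*(0 + M)) = 8*sqrt(M + 4*M) = 8*sqrt(5*M) = 8*(sqrt(5)*sqrt(M)) = 8*sqrt(5)*sqrt(M))
s(q, I) = 174 + 8*I*sqrt(5)*sqrt(q) (s(q, I) = (8*sqrt(5)*sqrt(q))*I + 174 = 8*I*sqrt(5)*sqrt(q) + 174 = 174 + 8*I*sqrt(5)*sqrt(q))
-45423/s(-1, -209) - 31821/5565 = -45423/(174 + 8*(-209)*sqrt(5)*sqrt(-1)) - 31821/5565 = -45423/(174 + 8*(-209)*sqrt(5)*I) - 31821*1/5565 = -45423/(174 - 1672*I*sqrt(5)) - 10607/1855 = -10607/1855 - 45423/(174 - 1672*I*sqrt(5))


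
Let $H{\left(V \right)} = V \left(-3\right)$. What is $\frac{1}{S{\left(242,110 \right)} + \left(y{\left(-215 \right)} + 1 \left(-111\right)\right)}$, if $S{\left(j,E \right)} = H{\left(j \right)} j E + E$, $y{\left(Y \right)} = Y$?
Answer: $- \frac{1}{19326336} \approx -5.1743 \cdot 10^{-8}$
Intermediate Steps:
$H{\left(V \right)} = - 3 V$
$S{\left(j,E \right)} = E - 3 E j^{2}$ ($S{\left(j,E \right)} = - 3 j j E + E = - 3 j^{2} E + E = - 3 E j^{2} + E = E - 3 E j^{2}$)
$\frac{1}{S{\left(242,110 \right)} + \left(y{\left(-215 \right)} + 1 \left(-111\right)\right)} = \frac{1}{110 \left(1 - 3 \cdot 242^{2}\right) + \left(-215 + 1 \left(-111\right)\right)} = \frac{1}{110 \left(1 - 175692\right) - 326} = \frac{1}{110 \left(-175691\right) - 326} = \frac{1}{-19326010 - 326} = \frac{1}{-19326336} = - \frac{1}{19326336}$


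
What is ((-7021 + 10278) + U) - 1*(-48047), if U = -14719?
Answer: 36585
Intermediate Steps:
((-7021 + 10278) + U) - 1*(-48047) = ((-7021 + 10278) - 14719) - 1*(-48047) = (3257 - 14719) + 48047 = -11462 + 48047 = 36585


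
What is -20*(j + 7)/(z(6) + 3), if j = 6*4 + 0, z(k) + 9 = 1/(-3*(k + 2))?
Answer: 2976/29 ≈ 102.62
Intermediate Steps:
z(k) = -9 + 1/(-6 - 3*k) (z(k) = -9 + 1/(-3*(k + 2)) = -9 + 1/(-3*(2 + k)) = -9 + 1/(-6 - 3*k))
j = 24 (j = 24 + 0 = 24)
-20*(j + 7)/(z(6) + 3) = -20*(24 + 7)/((-55 - 27*6)/(3*(2 + 6)) + 3) = -620/((⅓)*(-55 - 162)/8 + 3) = -620/((⅓)*(⅛)*(-217) + 3) = -620/(-217/24 + 3) = -620/(-145/24) = -620*(-24)/145 = -20*(-744/145) = 2976/29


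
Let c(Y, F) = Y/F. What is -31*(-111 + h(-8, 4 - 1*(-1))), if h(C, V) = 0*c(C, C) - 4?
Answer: 3565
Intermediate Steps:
h(C, V) = -4 (h(C, V) = 0*(C/C) - 4 = 0*1 - 4 = 0 - 4 = -4)
-31*(-111 + h(-8, 4 - 1*(-1))) = -31*(-111 - 4) = -31*(-115) = 3565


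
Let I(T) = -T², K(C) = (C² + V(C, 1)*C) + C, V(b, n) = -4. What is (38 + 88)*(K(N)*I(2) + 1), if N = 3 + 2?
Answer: -4914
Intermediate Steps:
N = 5
K(C) = C² - 3*C (K(C) = (C² - 4*C) + C = C² - 3*C)
(38 + 88)*(K(N)*I(2) + 1) = (38 + 88)*((5*(-3 + 5))*(-1*2²) + 1) = 126*((5*2)*(-1*4) + 1) = 126*(10*(-4) + 1) = 126*(-40 + 1) = 126*(-39) = -4914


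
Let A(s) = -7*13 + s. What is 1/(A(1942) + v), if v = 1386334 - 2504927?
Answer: -1/1116742 ≈ -8.9546e-7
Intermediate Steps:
A(s) = -91 + s
v = -1118593
1/(A(1942) + v) = 1/((-91 + 1942) - 1118593) = 1/(1851 - 1118593) = 1/(-1116742) = -1/1116742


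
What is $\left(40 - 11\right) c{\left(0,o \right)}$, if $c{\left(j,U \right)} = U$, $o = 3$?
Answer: $87$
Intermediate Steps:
$\left(40 - 11\right) c{\left(0,o \right)} = \left(40 - 11\right) 3 = 29 \cdot 3 = 87$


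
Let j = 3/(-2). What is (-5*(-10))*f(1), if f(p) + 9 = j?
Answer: -525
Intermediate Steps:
j = -3/2 (j = 3*(-½) = -3/2 ≈ -1.5000)
f(p) = -21/2 (f(p) = -9 - 3/2 = -21/2)
(-5*(-10))*f(1) = -5*(-10)*(-21/2) = 50*(-21/2) = -525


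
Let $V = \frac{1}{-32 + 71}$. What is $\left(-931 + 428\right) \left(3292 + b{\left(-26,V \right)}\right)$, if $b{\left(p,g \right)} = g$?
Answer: $- \frac{64579667}{39} \approx -1.6559 \cdot 10^{6}$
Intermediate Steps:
$V = \frac{1}{39} \approx 0.025641$
$\left(-931 + 428\right) \left(3292 + b{\left(-26,V \right)}\right) = \left(-931 + 428\right) \left(3292 + \frac{1}{39}\right) = \left(-503\right) \frac{128389}{39} = - \frac{64579667}{39}$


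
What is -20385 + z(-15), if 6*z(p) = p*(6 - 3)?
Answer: -40785/2 ≈ -20393.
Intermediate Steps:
z(p) = p/2 (z(p) = (p*(6 - 3))/6 = (p*3)/6 = (3*p)/6 = p/2)
-20385 + z(-15) = -20385 + (½)*(-15) = -20385 - 15/2 = -40785/2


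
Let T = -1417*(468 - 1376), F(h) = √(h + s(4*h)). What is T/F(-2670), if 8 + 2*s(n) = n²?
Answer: 643318*√57028526/28514263 ≈ 170.38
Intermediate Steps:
s(n) = -4 + n²/2
F(h) = √(-4 + h + 8*h²) (F(h) = √(h + (-4 + (4*h)²/2)) = √(h + (-4 + (16*h²)/2)) = √(h + (-4 + 8*h²)) = √(-4 + h + 8*h²))
T = 1286636 (T = -1417*(-908) = 1286636)
T/F(-2670) = 1286636/(√(-4 - 2670 + 8*(-2670)²)) = 1286636/(√(-4 - 2670 + 8*7128900)) = 1286636/(√(-4 - 2670 + 57031200)) = 1286636/(√57028526) = 1286636*(√57028526/57028526) = 643318*√57028526/28514263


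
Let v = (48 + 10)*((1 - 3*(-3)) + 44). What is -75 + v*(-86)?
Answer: -269427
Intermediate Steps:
v = 3132 (v = 58*((1 + 9) + 44) = 58*(10 + 44) = 58*54 = 3132)
-75 + v*(-86) = -75 + 3132*(-86) = -75 - 269352 = -269427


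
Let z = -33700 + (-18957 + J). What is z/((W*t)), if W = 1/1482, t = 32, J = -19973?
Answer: -26909415/8 ≈ -3.3637e+6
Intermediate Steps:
z = -72630 (z = -33700 + (-18957 - 19973) = -33700 - 38930 = -72630)
W = 1/1482 ≈ 0.00067476
z/((W*t)) = -72630/((1/1482)*32) = -72630/16/741 = -72630*741/16 = -26909415/8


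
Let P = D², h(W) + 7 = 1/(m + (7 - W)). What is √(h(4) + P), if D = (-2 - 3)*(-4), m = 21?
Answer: √56598/12 ≈ 19.825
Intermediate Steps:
h(W) = -7 + 1/(28 - W) (h(W) = -7 + 1/(21 + (7 - W)) = -7 + 1/(28 - W))
D = 20 (D = -5*(-4) = 20)
P = 400 (P = 20² = 400)
√(h(4) + P) = √((-195 + 7*4)/(28 - 1*4) + 400) = √((-195 + 28)/(28 - 4) + 400) = √(-167/24 + 400) = √(9433/24) = √56598/12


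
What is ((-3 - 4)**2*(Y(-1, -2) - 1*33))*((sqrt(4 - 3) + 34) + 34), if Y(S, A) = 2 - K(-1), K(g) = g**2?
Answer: -108192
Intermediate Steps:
Y(S, A) = 1 (Y(S, A) = 2 - 1*(-1)**2 = 2 - 1*1 = 2 - 1 = 1)
((-3 - 4)**2*(Y(-1, -2) - 1*33))*((sqrt(4 - 3) + 34) + 34) = ((-3 - 4)**2*(1 - 1*33))*((sqrt(4 - 3) + 34) + 34) = ((-7)**2*(1 - 33))*((sqrt(1) + 34) + 34) = (49*(-32))*((1 + 34) + 34) = -1568*(35 + 34) = -1568*69 = -108192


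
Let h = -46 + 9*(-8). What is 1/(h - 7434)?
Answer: -1/7552 ≈ -0.00013242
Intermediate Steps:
h = -118 (h = -46 - 72 = -118)
1/(h - 7434) = 1/(-118 - 7434) = 1/(-7552) = -1/7552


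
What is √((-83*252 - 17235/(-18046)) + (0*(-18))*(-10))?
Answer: 3*I*√756794903494/18046 ≈ 144.62*I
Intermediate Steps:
√((-83*252 - 17235/(-18046)) + (0*(-18))*(-10)) = √((-20916 - 17235*(-1)/18046) + 0*(-10)) = √((-20916 - 1*(-17235/18046)) + 0) = √((-20916 + 17235/18046) + 0) = √(-377432901/18046 + 0) = √(-377432901/18046) = 3*I*√756794903494/18046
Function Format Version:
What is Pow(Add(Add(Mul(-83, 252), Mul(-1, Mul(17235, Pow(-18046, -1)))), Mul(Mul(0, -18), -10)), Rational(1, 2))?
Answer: Mul(Rational(3, 18046), I, Pow(756794903494, Rational(1, 2))) ≈ Mul(144.62, I)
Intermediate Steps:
Pow(Add(Add(Mul(-83, 252), Mul(-1, Mul(17235, Pow(-18046, -1)))), Mul(Mul(0, -18), -10)), Rational(1, 2)) = Pow(Add(Add(-20916, Mul(-1, Mul(17235, Rational(-1, 18046)))), Mul(0, -10)), Rational(1, 2)) = Pow(Add(Add(-20916, Mul(-1, Rational(-17235, 18046))), 0), Rational(1, 2)) = Pow(Add(Add(-20916, Rational(17235, 18046)), 0), Rational(1, 2)) = Pow(Add(Rational(-377432901, 18046), 0), Rational(1, 2)) = Pow(Rational(-377432901, 18046), Rational(1, 2)) = Mul(Rational(3, 18046), I, Pow(756794903494, Rational(1, 2)))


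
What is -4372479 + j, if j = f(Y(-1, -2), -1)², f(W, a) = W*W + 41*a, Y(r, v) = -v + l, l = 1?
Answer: -4371455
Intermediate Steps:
Y(r, v) = 1 - v (Y(r, v) = -v + 1 = 1 - v)
f(W, a) = W² + 41*a
j = 1024 (j = ((1 - 1*(-2))² + 41*(-1))² = ((1 + 2)² - 41)² = (3² - 41)² = (9 - 41)² = (-32)² = 1024)
-4372479 + j = -4372479 + 1024 = -4371455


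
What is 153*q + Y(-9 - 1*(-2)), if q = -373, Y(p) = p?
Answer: -57076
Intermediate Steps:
153*q + Y(-9 - 1*(-2)) = 153*(-373) + (-9 - 1*(-2)) = -57069 + (-9 + 2) = -57069 - 7 = -57076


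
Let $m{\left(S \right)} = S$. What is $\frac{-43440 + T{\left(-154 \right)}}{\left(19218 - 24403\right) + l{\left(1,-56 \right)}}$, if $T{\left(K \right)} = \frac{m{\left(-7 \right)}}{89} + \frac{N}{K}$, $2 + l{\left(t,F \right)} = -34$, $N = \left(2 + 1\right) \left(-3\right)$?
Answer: $\frac{595388917}{71559026} \approx 8.3203$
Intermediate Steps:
$N = -9$ ($N = 3 \left(-3\right) = -9$)
$l{\left(t,F \right)} = -36$ ($l{\left(t,F \right)} = -2 - 34 = -36$)
$T{\left(K \right)} = - \frac{7}{89} - \frac{9}{K}$
$\frac{-43440 + T{\left(-154 \right)}}{\left(19218 - 24403\right) + l{\left(1,-56 \right)}} = \frac{-43440 - \left(\frac{7}{89} + \frac{9}{-154}\right)}{\left(19218 - 24403\right) - 36} = \frac{-43440 - \frac{277}{13706}}{\left(19218 - 24403\right) - 36} = \frac{-43440 + \left(- \frac{7}{89} + \frac{9}{154}\right)}{-5185 - 36} = \frac{-43440 - \frac{277}{13706}}{-5221} = \left(- \frac{595388917}{13706}\right) \left(- \frac{1}{5221}\right) = \frac{595388917}{71559026}$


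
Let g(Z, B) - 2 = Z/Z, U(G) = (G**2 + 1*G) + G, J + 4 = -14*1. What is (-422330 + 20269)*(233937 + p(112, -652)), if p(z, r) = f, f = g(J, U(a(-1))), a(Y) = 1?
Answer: -94058150340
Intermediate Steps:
J = -18 (J = -4 - 14*1 = -4 - 14 = -18)
U(G) = G**2 + 2*G (U(G) = (G**2 + G) + G = (G + G**2) + G = G**2 + 2*G)
g(Z, B) = 3 (g(Z, B) = 2 + Z/Z = 2 + 1 = 3)
f = 3
p(z, r) = 3
(-422330 + 20269)*(233937 + p(112, -652)) = (-422330 + 20269)*(233937 + 3) = -402061*233940 = -94058150340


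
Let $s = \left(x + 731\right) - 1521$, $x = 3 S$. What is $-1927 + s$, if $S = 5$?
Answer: $-2702$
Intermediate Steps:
$x = 15$ ($x = 3 \cdot 5 = 15$)
$s = -775$ ($s = \left(15 + 731\right) - 1521 = 746 - 1521 = -775$)
$-1927 + s = -1927 - 775 = -2702$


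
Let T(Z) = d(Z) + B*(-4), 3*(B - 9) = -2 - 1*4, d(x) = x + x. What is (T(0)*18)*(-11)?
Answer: 5544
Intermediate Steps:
d(x) = 2*x
B = 7 (B = 9 + (-2 - 1*4)/3 = 9 + (-2 - 4)/3 = 9 + (⅓)*(-6) = 9 - 2 = 7)
T(Z) = -28 + 2*Z (T(Z) = 2*Z + 7*(-4) = 2*Z - 28 = -28 + 2*Z)
(T(0)*18)*(-11) = ((-28 + 2*0)*18)*(-11) = ((-28 + 0)*18)*(-11) = -28*18*(-11) = -504*(-11) = 5544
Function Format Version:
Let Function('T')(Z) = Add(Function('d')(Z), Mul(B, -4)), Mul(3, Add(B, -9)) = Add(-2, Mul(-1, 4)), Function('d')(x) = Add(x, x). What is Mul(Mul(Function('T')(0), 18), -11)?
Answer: 5544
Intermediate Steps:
Function('d')(x) = Mul(2, x)
B = 7 (B = Add(9, Mul(Rational(1, 3), Add(-2, Mul(-1, 4)))) = Add(9, Mul(Rational(1, 3), Add(-2, -4))) = Add(9, Mul(Rational(1, 3), -6)) = Add(9, -2) = 7)
Function('T')(Z) = Add(-28, Mul(2, Z)) (Function('T')(Z) = Add(Mul(2, Z), Mul(7, -4)) = Add(Mul(2, Z), -28) = Add(-28, Mul(2, Z)))
Mul(Mul(Function('T')(0), 18), -11) = Mul(Mul(Add(-28, Mul(2, 0)), 18), -11) = Mul(Mul(Add(-28, 0), 18), -11) = Mul(Mul(-28, 18), -11) = Mul(-504, -11) = 5544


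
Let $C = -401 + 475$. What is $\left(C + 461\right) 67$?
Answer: $35845$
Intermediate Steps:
$C = 74$
$\left(C + 461\right) 67 = \left(74 + 461\right) 67 = 535 \cdot 67 = 35845$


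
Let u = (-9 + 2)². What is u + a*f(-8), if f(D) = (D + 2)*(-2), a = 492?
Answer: 5953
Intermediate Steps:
u = 49 (u = (-7)² = 49)
f(D) = -4 - 2*D (f(D) = (2 + D)*(-2) = -4 - 2*D)
u + a*f(-8) = 49 + 492*(-4 - 2*(-8)) = 49 + 492*(-4 + 16) = 49 + 492*12 = 49 + 5904 = 5953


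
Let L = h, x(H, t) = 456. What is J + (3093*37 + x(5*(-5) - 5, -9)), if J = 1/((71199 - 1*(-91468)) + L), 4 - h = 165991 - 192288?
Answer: 21711856297/188968 ≈ 1.1490e+5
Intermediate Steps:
h = 26301 (h = 4 - (165991 - 192288) = 4 - 1*(-26297) = 4 + 26297 = 26301)
L = 26301
J = 1/188968 (J = 1/((71199 - 1*(-91468)) + 26301) = 1/((71199 + 91468) + 26301) = 1/(162667 + 26301) = 1/188968 ≈ 5.2919e-6)
J + (3093*37 + x(5*(-5) - 5, -9)) = 1/188968 + (3093*37 + 456) = 1/188968 + (114441 + 456) = 1/188968 + 114897 = 21711856297/188968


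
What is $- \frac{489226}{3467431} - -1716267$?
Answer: $\frac{5951036910851}{3467431} \approx 1.7163 \cdot 10^{6}$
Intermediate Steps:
$- \frac{489226}{3467431} - -1716267 = \left(-489226\right) \frac{1}{3467431} + 1716267 = - \frac{489226}{3467431} + 1716267 = \frac{5951036910851}{3467431}$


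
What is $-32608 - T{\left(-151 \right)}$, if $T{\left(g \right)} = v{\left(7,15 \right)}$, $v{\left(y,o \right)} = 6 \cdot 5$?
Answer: $-32638$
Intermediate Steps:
$v{\left(y,o \right)} = 30$
$T{\left(g \right)} = 30$
$-32608 - T{\left(-151 \right)} = -32608 - 30 = -32638$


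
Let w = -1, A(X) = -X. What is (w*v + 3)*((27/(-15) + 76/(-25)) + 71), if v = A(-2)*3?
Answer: -4962/25 ≈ -198.48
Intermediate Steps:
v = 6 (v = -1*(-2)*3 = 2*3 = 6)
(w*v + 3)*((27/(-15) + 76/(-25)) + 71) = (-1*6 + 3)*((27/(-15) + 76/(-25)) + 71) = (-6 + 3)*((27*(-1/15) + 76*(-1/25)) + 71) = -3*((-9/5 - 76/25) + 71) = -3*(-121/25 + 71) = -3*1654/25 = -4962/25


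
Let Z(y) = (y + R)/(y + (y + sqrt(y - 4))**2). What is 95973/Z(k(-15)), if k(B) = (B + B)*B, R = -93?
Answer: 6506841436/119 + 28791900*sqrt(446)/119 ≈ 5.9789e+7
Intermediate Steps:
k(B) = 2*B**2 (k(B) = (2*B)*B = 2*B**2)
Z(y) = (-93 + y)/(y + (y + sqrt(-4 + y))**2) (Z(y) = (y - 93)/(y + (y + sqrt(y - 4))**2) = (-93 + y)/(y + (y + sqrt(-4 + y))**2))
95973/Z(k(-15)) = 95973/(((-93 + 2*(-15)**2)/(2*(-15)**2 + (2*(-15)**2 + sqrt(-4 + 2*(-15)**2))**2))) = 95973/(((-93 + 2*225)/(2*225 + (2*225 + sqrt(-4 + 2*225))**2))) = 95973/(((-93 + 450)/(450 + (450 + sqrt(-4 + 450))**2))) = 95973/((357/(450 + (450 + sqrt(446))**2))) = 95973*(150/119 + (450 + sqrt(446))**2/357) = 14395950/119 + 31991*(450 + sqrt(446))**2/119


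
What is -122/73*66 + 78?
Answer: -2358/73 ≈ -32.301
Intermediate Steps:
-122/73*66 + 78 = -8052/73 + 78 = -2358/73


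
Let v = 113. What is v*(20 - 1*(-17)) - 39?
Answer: 4142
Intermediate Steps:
v*(20 - 1*(-17)) - 39 = 113*(20 - 1*(-17)) - 39 = 113*(20 + 17) - 39 = 113*37 - 39 = 4181 - 39 = 4142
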